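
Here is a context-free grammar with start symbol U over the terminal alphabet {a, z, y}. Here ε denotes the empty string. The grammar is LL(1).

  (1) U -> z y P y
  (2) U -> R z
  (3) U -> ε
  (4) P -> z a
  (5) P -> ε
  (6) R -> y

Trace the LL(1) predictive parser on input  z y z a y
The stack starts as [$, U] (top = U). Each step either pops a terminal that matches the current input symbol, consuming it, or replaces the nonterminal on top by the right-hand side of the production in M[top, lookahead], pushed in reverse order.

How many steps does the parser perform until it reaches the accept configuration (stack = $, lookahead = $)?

7

     Stack      Input        Action
  1  $ U        z y z a y $  expand U -> z y P y
  2  $ y P y z  z y z a y $  match z
  3  $ y P y    y z a y $    match y
  4  $ y P      z a y $      expand P -> z a
  5  $ y a z    z a y $      match z
  6  $ y a      a y $        match a
  7  $ y        y $          match y
Accept reached after 7 steps.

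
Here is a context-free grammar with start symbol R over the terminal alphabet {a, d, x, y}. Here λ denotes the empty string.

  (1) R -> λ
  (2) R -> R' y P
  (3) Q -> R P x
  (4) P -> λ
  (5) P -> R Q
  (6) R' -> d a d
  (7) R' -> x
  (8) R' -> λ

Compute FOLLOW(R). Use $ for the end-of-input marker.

FIRST(R') = {λ, d, x}
FIRST(R) = {λ, d, x, y}  (via R' y P)
FIRST(Q) = {d, x, y}  (via R P x)
FIRST(P) = {λ, d, x, y}  (via R Q)
FOLLOW(R) includes $ since R is the start symbol.
FOLLOW(R): in Q->R P x, R is followed by P x with FIRST {d, x, y}; in P->R Q, R is followed by Q with FIRST {d, x, y}. Thus FOLLOW(R) = {$, d, x, y}.
FOLLOW(P): in R->R' y P, the suffix after P is empty, so FOLLOW(P) ⊇ FOLLOW(R) = {$, d, x, y}; in Q->R P x, P is followed by x with FIRST {x}. Thus FOLLOW(P) = {$, d, x, y}.
FOLLOW(Q): in P->R Q, the suffix after Q is empty, so FOLLOW(Q) ⊇ FOLLOW(P) = {$, d, x, y}. Thus FOLLOW(Q) = {$, d, x, y}.
FOLLOW(R'): in R->R' y P, R' is followed by y P with FIRST {y}. Thus FOLLOW(R') = {y}.

{$, d, x, y}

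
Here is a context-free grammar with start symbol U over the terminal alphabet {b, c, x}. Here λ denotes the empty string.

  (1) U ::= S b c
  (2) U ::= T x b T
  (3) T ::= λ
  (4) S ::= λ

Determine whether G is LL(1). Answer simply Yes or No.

FIRST(U) = {b, x}
FIRST(T) = {λ}
FIRST(S) = {λ}
FOLLOW(U) = {$}
FOLLOW(T) = {$, x}
FOLLOW(S) = {b}
Each cell of M receives at most one production.

Yes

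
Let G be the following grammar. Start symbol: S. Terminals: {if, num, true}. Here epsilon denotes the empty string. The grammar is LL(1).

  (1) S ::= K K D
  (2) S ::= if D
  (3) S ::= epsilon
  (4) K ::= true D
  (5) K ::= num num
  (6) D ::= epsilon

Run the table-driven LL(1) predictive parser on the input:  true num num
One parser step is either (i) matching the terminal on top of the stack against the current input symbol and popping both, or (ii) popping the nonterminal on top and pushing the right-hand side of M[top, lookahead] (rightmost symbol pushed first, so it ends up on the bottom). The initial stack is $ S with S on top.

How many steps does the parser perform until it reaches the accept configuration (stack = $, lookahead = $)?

     Stack         Input           Action
  1  $ S           true num num $  expand S ::= K K D
  2  $ D K K       true num num $  expand K ::= true D
  3  $ D K D true  true num num $  match true
  4  $ D K D       num num $       expand D ::= epsilon
  5  $ D K         num num $       expand K ::= num num
  6  $ D num num   num num $       match num
  7  $ D num       num $           match num
  8  $ D           $               expand D ::= epsilon
Accept reached after 8 steps.

8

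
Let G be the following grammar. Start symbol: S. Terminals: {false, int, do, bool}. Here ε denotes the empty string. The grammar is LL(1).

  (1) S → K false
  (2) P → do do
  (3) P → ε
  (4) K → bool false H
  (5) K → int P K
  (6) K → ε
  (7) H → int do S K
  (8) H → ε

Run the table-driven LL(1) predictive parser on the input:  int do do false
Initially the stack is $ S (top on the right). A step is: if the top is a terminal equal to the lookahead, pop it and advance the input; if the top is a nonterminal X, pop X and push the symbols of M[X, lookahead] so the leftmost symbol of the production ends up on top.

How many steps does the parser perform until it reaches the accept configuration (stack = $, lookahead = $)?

step 1: stack=$ S  input=int do do false $  — expand S → K false
step 2: stack=$ false K  input=int do do false $  — expand K → int P K
step 3: stack=$ false K P int  input=int do do false $  — match int
step 4: stack=$ false K P  input=do do false $  — expand P → do do
step 5: stack=$ false K do do  input=do do false $  — match do
step 6: stack=$ false K do  input=do false $  — match do
step 7: stack=$ false K  input=false $  — expand K → ε
step 8: stack=$ false  input=false $  — match false
Accept reached after 8 steps.

8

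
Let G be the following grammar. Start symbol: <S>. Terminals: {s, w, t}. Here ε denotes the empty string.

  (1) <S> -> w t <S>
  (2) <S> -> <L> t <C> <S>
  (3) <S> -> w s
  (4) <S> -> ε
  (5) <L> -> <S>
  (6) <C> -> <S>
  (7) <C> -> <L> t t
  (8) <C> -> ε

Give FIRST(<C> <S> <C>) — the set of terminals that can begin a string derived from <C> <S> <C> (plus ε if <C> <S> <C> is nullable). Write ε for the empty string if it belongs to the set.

FIRST(<S>): from <S>->w t <S> we get {w}; from <S>-><L> t <C> <S> we get {t, w}; from <S>->w s we get {w}; from <S>->ε we get {ε}. So FIRST(<S>) = {ε, t, w}.
FIRST(<L>): from <L>-><S> we get {ε, t, w}. So FIRST(<L>) = {ε, t, w}.
FIRST(<C>): from <C>-><S> we get {ε, t, w}; from <C>-><L> t t we get {t, w}; from <C>->ε we get {ε}. So FIRST(<C>) = {ε, t, w}.
FIRST(<C> <S> <C>): take FIRST of each symbol in turn, carrying on past any symbol whose FIRST contains ε; result {ε, t, w}.

{ε, t, w}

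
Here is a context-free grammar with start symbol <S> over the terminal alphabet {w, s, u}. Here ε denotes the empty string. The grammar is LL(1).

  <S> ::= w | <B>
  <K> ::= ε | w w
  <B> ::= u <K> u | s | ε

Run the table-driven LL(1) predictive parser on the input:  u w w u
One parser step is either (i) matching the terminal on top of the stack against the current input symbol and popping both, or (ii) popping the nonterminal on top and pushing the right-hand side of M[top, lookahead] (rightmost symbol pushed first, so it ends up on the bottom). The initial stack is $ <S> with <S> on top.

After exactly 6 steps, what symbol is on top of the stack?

step 1: stack=$ <S>  input=u w w u $  — expand <S> ::= <B>
step 2: stack=$ <B>  input=u w w u $  — expand <B> ::= u <K> u
step 3: stack=$ u <K> u  input=u w w u $  — match u
step 4: stack=$ u <K>  input=w w u $  — expand <K> ::= w w
step 5: stack=$ u w w  input=w w u $  — match w
step 6: stack=$ u w  input=w u $  — match w
Stack after step 6: $ u (top = u).

u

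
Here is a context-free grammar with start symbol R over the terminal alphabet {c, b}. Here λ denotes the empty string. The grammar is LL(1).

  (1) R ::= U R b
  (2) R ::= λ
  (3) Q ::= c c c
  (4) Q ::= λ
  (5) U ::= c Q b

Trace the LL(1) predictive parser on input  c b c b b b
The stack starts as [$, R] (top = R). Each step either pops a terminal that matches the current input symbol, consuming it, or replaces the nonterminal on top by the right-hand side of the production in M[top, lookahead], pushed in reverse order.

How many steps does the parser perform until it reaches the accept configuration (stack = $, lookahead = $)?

13

step 1: stack=$ R  input=c b c b b b $  — expand R ::= U R b
step 2: stack=$ b R U  input=c b c b b b $  — expand U ::= c Q b
step 3: stack=$ b R b Q c  input=c b c b b b $  — match c
step 4: stack=$ b R b Q  input=b c b b b $  — expand Q ::= λ
step 5: stack=$ b R b  input=b c b b b $  — match b
step 6: stack=$ b R  input=c b b b $  — expand R ::= U R b
step 7: stack=$ b b R U  input=c b b b $  — expand U ::= c Q b
step 8: stack=$ b b R b Q c  input=c b b b $  — match c
step 9: stack=$ b b R b Q  input=b b b $  — expand Q ::= λ
step 10: stack=$ b b R b  input=b b b $  — match b
step 11: stack=$ b b R  input=b b $  — expand R ::= λ
step 12: stack=$ b b  input=b b $  — match b
step 13: stack=$ b  input=b $  — match b
Accept reached after 13 steps.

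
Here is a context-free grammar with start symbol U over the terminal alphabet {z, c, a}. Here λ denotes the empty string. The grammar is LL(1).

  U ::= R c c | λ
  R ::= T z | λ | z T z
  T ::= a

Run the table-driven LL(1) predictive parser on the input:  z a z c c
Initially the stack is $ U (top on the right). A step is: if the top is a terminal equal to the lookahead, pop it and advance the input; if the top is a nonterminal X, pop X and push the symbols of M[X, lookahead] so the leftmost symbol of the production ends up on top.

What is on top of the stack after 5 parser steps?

z

     Stack        Input        Action
  1  $ U          z a z c c $  expand U ::= R c c
  2  $ c c R      z a z c c $  expand R ::= z T z
  3  $ c c z T z  z a z c c $  match z
  4  $ c c z T    a z c c $    expand T ::= a
  5  $ c c z a    a z c c $    match a
Stack after step 5: $ c c z (top = z).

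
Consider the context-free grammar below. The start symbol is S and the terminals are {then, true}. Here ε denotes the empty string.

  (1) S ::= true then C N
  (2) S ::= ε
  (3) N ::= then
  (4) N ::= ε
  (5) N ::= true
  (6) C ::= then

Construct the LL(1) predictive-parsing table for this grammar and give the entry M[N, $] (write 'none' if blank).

N ::= ε

FIRST(S) = {ε, true}
FIRST(N) = {ε, then, true}
FIRST(C) = {then}
FOLLOW(S) includes $ since S is the start symbol.
FOLLOW(S): S appears on no right-hand side. Thus FOLLOW(S) = {$}.
FOLLOW(N): in S::=true then C N, the suffix after N is empty, so FOLLOW(N) ⊇ FOLLOW(S) = {$}. Thus FOLLOW(N) = {$}.
For N ::= then: FIRST(then) = {then}, so it goes in M[N, t] for t ∈ {then}.
For N ::= ε: FIRST(ε) = {ε}, so it goes in M[N, t] for t ∈ {}; since ε ∈ FIRST, also for every t ∈ FOLLOW(N) = {$}.
For N ::= true: FIRST(true) = {true}, so it goes in M[N, t] for t ∈ {true}.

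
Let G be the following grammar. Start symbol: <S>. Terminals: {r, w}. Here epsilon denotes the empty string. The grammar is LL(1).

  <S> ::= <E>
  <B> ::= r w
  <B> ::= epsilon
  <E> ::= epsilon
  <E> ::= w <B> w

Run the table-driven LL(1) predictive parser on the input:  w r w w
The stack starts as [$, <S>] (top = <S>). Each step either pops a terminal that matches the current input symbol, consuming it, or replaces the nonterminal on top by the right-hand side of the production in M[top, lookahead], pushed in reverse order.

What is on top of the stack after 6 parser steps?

step 1: stack=$ <S>  input=w r w w $  — expand <S> ::= <E>
step 2: stack=$ <E>  input=w r w w $  — expand <E> ::= w <B> w
step 3: stack=$ w <B> w  input=w r w w $  — match w
step 4: stack=$ w <B>  input=r w w $  — expand <B> ::= r w
step 5: stack=$ w w r  input=r w w $  — match r
step 6: stack=$ w w  input=w w $  — match w
Stack after step 6: $ w (top = w).

w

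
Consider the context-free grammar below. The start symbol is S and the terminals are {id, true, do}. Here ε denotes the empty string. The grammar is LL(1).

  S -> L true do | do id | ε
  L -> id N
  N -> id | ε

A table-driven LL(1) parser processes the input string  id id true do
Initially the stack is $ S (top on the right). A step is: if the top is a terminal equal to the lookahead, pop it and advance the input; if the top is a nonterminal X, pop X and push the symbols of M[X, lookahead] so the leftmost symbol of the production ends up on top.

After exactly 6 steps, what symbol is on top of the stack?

     Stack           Input            Action
  1  $ S             id id true do $  expand S -> L true do
  2  $ do true L     id id true do $  expand L -> id N
  3  $ do true N id  id id true do $  match id
  4  $ do true N     id true do $     expand N -> id
  5  $ do true id    id true do $     match id
  6  $ do true       true do $        match true
Stack after step 6: $ do (top = do).

do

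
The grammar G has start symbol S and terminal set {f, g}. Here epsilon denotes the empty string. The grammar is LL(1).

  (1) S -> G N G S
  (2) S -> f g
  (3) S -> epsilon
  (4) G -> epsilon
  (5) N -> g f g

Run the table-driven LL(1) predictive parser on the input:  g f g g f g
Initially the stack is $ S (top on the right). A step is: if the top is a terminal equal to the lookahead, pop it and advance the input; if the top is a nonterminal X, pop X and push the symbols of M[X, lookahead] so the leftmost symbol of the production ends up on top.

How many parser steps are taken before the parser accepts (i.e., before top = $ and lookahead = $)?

15

step 1: stack=$ S  input=g f g g f g $  — expand S -> G N G S
step 2: stack=$ S G N G  input=g f g g f g $  — expand G -> epsilon
step 3: stack=$ S G N  input=g f g g f g $  — expand N -> g f g
step 4: stack=$ S G g f g  input=g f g g f g $  — match g
step 5: stack=$ S G g f  input=f g g f g $  — match f
step 6: stack=$ S G g  input=g g f g $  — match g
step 7: stack=$ S G  input=g f g $  — expand G -> epsilon
step 8: stack=$ S  input=g f g $  — expand S -> G N G S
step 9: stack=$ S G N G  input=g f g $  — expand G -> epsilon
step 10: stack=$ S G N  input=g f g $  — expand N -> g f g
step 11: stack=$ S G g f g  input=g f g $  — match g
step 12: stack=$ S G g f  input=f g $  — match f
step 13: stack=$ S G g  input=g $  — match g
step 14: stack=$ S G  input=$  — expand G -> epsilon
step 15: stack=$ S  input=$  — expand S -> epsilon
Accept reached after 15 steps.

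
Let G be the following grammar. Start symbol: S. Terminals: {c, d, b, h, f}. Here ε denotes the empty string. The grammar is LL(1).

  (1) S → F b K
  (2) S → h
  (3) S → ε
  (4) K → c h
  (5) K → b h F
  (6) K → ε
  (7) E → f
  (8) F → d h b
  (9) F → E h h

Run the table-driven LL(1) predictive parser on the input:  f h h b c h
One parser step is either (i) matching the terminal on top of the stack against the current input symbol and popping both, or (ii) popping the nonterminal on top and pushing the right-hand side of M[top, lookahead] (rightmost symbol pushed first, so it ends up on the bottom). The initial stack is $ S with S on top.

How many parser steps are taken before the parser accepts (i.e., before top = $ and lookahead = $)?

      Stack        Input          Action
   1  $ S          f h h b c h $  expand S → F b K
   2  $ K b F      f h h b c h $  expand F → E h h
   3  $ K b h h E  f h h b c h $  expand E → f
   4  $ K b h h f  f h h b c h $  match f
   5  $ K b h h    h h b c h $    match h
   6  $ K b h      h b c h $      match h
   7  $ K b        b c h $        match b
   8  $ K          c h $          expand K → c h
   9  $ h c        c h $          match c
  10  $ h          h $            match h
Accept reached after 10 steps.

10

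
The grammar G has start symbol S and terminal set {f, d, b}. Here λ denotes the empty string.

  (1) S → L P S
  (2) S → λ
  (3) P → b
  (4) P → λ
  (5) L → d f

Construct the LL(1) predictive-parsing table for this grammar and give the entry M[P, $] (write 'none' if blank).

P → λ

FIRST(P) = {λ, b}
FIRST(L) = {d}
FIRST(S) = {λ, d}  (via L P S)
FOLLOW(S) includes $ since S is the start symbol.
FOLLOW(S): in S→L P S, the suffix after S is empty (adds nothing new). Thus FOLLOW(S) = {$}.
FOLLOW(P): in S→L P S, P is followed by S with FIRST {λ, d}; in S→L P S, the suffix after P is nullable, so FOLLOW(P) ⊇ FOLLOW(S) = {$}. Thus FOLLOW(P) = {$, d}.
For P → b: FIRST(b) = {b}, so it goes in M[P, t] for t ∈ {b}.
For P → λ: FIRST(λ) = {λ}, so it goes in M[P, t] for t ∈ {}; since λ ∈ FIRST, also for every t ∈ FOLLOW(P) = {$, d}.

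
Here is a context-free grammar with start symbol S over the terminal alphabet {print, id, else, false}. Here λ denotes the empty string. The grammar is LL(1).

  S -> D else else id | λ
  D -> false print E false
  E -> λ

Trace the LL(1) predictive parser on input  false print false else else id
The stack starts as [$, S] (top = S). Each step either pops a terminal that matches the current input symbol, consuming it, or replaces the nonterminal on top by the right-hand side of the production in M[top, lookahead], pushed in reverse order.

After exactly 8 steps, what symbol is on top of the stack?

id

     Stack                               Input                             Action
  1  $ S                                 false print false else else id $  expand S -> D else else id
  2  $ id else else D                    false print false else else id $  expand D -> false print E false
  3  $ id else else false E print false  false print false else else id $  match false
  4  $ id else else false E print        print false else else id $        match print
  5  $ id else else false E              false else else id $              expand E -> λ
  6  $ id else else false                false else else id $              match false
  7  $ id else else                      else else id $                    match else
  8  $ id else                           else id $                         match else
Stack after step 8: $ id (top = id).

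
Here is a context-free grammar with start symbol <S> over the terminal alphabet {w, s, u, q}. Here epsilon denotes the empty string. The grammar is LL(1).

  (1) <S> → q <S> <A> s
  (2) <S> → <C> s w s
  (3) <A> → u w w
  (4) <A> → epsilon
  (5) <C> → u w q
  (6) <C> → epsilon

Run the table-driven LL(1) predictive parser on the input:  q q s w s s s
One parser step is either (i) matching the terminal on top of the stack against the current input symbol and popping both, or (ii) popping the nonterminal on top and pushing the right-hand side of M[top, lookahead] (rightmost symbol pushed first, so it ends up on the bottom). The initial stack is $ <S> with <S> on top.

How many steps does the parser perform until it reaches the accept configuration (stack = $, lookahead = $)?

13

step 1: stack=$ <S>  input=q q s w s s s $  — expand <S> → q <S> <A> s
step 2: stack=$ s <A> <S> q  input=q q s w s s s $  — match q
step 3: stack=$ s <A> <S>  input=q s w s s s $  — expand <S> → q <S> <A> s
step 4: stack=$ s <A> s <A> <S> q  input=q s w s s s $  — match q
step 5: stack=$ s <A> s <A> <S>  input=s w s s s $  — expand <S> → <C> s w s
step 6: stack=$ s <A> s <A> s w s <C>  input=s w s s s $  — expand <C> → epsilon
step 7: stack=$ s <A> s <A> s w s  input=s w s s s $  — match s
step 8: stack=$ s <A> s <A> s w  input=w s s s $  — match w
step 9: stack=$ s <A> s <A> s  input=s s s $  — match s
step 10: stack=$ s <A> s <A>  input=s s $  — expand <A> → epsilon
step 11: stack=$ s <A> s  input=s s $  — match s
step 12: stack=$ s <A>  input=s $  — expand <A> → epsilon
step 13: stack=$ s  input=s $  — match s
Accept reached after 13 steps.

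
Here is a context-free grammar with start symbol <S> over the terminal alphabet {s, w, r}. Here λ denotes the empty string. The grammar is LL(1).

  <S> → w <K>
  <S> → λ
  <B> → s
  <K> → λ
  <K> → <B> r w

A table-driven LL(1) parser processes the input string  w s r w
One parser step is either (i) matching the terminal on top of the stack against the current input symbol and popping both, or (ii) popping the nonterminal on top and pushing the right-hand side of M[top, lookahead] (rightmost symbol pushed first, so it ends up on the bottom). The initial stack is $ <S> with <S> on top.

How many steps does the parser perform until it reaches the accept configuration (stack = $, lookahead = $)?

7

step 1: stack=$ <S>  input=w s r w $  — expand <S> → w <K>
step 2: stack=$ <K> w  input=w s r w $  — match w
step 3: stack=$ <K>  input=s r w $  — expand <K> → <B> r w
step 4: stack=$ w r <B>  input=s r w $  — expand <B> → s
step 5: stack=$ w r s  input=s r w $  — match s
step 6: stack=$ w r  input=r w $  — match r
step 7: stack=$ w  input=w $  — match w
Accept reached after 7 steps.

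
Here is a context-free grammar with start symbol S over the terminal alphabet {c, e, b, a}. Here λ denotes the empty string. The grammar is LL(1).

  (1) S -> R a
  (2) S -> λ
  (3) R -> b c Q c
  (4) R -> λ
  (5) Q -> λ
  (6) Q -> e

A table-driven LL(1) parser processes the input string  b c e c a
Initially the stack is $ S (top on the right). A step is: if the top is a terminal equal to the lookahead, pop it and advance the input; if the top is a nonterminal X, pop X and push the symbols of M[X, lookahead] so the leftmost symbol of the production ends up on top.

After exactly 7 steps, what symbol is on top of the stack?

step 1: stack=$ S  input=b c e c a $  — expand S -> R a
step 2: stack=$ a R  input=b c e c a $  — expand R -> b c Q c
step 3: stack=$ a c Q c b  input=b c e c a $  — match b
step 4: stack=$ a c Q c  input=c e c a $  — match c
step 5: stack=$ a c Q  input=e c a $  — expand Q -> e
step 6: stack=$ a c e  input=e c a $  — match e
step 7: stack=$ a c  input=c a $  — match c
Stack after step 7: $ a (top = a).

a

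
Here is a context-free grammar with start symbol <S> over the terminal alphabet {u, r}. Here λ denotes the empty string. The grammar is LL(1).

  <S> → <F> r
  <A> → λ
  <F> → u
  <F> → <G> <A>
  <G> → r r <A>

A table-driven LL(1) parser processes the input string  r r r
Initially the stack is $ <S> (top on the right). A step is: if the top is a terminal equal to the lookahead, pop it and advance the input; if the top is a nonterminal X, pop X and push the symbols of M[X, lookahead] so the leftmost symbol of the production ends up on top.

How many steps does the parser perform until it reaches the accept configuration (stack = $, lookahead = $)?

     Stack            Input    Action
  1  $ <S>            r r r $  expand <S> → <F> r
  2  $ r <F>          r r r $  expand <F> → <G> <A>
  3  $ r <A> <G>      r r r $  expand <G> → r r <A>
  4  $ r <A> <A> r r  r r r $  match r
  5  $ r <A> <A> r    r r $    match r
  6  $ r <A> <A>      r $      expand <A> → λ
  7  $ r <A>          r $      expand <A> → λ
  8  $ r              r $      match r
Accept reached after 8 steps.

8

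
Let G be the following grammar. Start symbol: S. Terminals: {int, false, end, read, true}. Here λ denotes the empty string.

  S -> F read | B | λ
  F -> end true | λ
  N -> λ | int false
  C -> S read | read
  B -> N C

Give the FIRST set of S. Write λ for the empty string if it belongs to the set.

FIRST(F) = {λ, end}
FIRST(N) = {λ, int}
FIRST(S) = {λ, end, int, read}  (via F read, B)
FIRST(C) = {end, int, read}  (via S read)
FIRST(B) = {end, int, read}  (via N C)

{λ, end, int, read}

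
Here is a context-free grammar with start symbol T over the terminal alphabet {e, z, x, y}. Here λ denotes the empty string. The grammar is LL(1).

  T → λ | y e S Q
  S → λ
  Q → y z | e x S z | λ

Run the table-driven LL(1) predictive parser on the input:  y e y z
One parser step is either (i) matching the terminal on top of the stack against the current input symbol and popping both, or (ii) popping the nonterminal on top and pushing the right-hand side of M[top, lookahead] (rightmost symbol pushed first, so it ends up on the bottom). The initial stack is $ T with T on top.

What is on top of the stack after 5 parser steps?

y

step 1: stack=$ T  input=y e y z $  — expand T → y e S Q
step 2: stack=$ Q S e y  input=y e y z $  — match y
step 3: stack=$ Q S e  input=e y z $  — match e
step 4: stack=$ Q S  input=y z $  — expand S → λ
step 5: stack=$ Q  input=y z $  — expand Q → y z
Stack after step 5: $ z y (top = y).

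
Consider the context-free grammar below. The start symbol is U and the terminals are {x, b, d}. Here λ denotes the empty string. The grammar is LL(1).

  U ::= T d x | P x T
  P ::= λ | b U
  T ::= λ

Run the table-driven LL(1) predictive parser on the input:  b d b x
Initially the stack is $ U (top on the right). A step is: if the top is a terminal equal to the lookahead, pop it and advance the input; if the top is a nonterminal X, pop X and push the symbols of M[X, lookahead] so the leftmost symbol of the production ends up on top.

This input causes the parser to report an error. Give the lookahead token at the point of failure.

b

     Stack        Input      Action
  1  $ U          b d b x $  expand U ::= P x T
  2  $ T x P      b d b x $  expand P ::= b U
  3  $ T x U b    b d b x $  match b
  4  $ T x U      d b x $    expand U ::= T d x
  5  $ T x x d T  d b x $    expand T ::= λ
  6  $ T x x d    d b x $    match d
  7  $ T x x      b x $      error: top is terminal x but lookahead is b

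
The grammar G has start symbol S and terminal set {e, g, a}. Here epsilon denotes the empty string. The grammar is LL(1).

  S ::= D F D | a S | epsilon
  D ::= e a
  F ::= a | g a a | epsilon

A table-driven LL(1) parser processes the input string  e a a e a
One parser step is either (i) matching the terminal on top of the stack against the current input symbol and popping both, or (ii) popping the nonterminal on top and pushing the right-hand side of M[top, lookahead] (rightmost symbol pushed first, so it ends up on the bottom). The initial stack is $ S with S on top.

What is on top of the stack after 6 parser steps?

step 1: stack=$ S  input=e a a e a $  — expand S ::= D F D
step 2: stack=$ D F D  input=e a a e a $  — expand D ::= e a
step 3: stack=$ D F a e  input=e a a e a $  — match e
step 4: stack=$ D F a  input=a a e a $  — match a
step 5: stack=$ D F  input=a e a $  — expand F ::= a
step 6: stack=$ D a  input=a e a $  — match a
Stack after step 6: $ D (top = D).

D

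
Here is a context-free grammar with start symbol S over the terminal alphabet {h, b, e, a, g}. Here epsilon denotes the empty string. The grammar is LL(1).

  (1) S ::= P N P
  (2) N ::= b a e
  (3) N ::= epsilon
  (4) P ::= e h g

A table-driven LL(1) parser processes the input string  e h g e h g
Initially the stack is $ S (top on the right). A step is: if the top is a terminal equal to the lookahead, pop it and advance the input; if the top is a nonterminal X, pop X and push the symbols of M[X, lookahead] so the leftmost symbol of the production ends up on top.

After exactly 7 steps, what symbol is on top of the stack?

e

     Stack        Input          Action
  1  $ S          e h g e h g $  expand S ::= P N P
  2  $ P N P      e h g e h g $  expand P ::= e h g
  3  $ P N g h e  e h g e h g $  match e
  4  $ P N g h    h g e h g $    match h
  5  $ P N g      g e h g $      match g
  6  $ P N        e h g $        expand N ::= epsilon
  7  $ P          e h g $        expand P ::= e h g
Stack after step 7: $ g h e (top = e).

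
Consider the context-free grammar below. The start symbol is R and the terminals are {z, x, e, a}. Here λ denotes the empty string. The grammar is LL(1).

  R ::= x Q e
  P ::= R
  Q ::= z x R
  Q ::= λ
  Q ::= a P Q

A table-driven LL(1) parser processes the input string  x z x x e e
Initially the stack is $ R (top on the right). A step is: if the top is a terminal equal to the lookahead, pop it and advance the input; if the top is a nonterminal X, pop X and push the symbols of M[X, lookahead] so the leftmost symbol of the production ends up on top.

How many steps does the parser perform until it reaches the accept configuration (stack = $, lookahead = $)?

      Stack      Input          Action
   1  $ R        x z x x e e $  expand R ::= x Q e
   2  $ e Q x    x z x x e e $  match x
   3  $ e Q      z x x e e $    expand Q ::= z x R
   4  $ e R x z  z x x e e $    match z
   5  $ e R x    x x e e $      match x
   6  $ e R      x e e $        expand R ::= x Q e
   7  $ e e Q x  x e e $        match x
   8  $ e e Q    e e $          expand Q ::= λ
   9  $ e e      e e $          match e
  10  $ e        e $            match e
Accept reached after 10 steps.

10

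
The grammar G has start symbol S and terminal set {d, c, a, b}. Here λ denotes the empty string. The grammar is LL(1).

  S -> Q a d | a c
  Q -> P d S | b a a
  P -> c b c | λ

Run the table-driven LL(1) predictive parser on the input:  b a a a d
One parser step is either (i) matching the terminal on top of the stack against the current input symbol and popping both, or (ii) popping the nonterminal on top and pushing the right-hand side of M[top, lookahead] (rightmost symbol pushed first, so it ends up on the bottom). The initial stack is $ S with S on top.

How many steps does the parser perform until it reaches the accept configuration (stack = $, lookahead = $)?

7

     Stack        Input        Action
  1  $ S          b a a a d $  expand S -> Q a d
  2  $ d a Q      b a a a d $  expand Q -> b a a
  3  $ d a a a b  b a a a d $  match b
  4  $ d a a a    a a a d $    match a
  5  $ d a a      a a d $      match a
  6  $ d a        a d $        match a
  7  $ d          d $          match d
Accept reached after 7 steps.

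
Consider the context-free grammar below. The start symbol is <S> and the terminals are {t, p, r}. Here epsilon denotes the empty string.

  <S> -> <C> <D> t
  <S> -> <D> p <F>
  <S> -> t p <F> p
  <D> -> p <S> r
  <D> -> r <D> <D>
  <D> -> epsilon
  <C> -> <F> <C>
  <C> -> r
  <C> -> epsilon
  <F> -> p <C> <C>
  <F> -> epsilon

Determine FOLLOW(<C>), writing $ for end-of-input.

FIRST(<D>) = {epsilon, p, r}
FIRST(<F>) = {epsilon, p}
FIRST(<C>) = {epsilon, p, r}  (via <F> <C>)
FIRST(<S>) = {p, r, t}  (via <C> <D> t, <D> p <F>)
FOLLOW(<S>) includes $ since <S> is the start symbol.
FOLLOW(<S>): in <D>->p <S> r, <S> is followed by r with FIRST {r}. Thus FOLLOW(<S>) = {$, r}.
FOLLOW(<D>): in <S>-><C> <D> t, <D> is followed by t with FIRST {t}; in <S>-><D> p <F>, <D> is followed by p <F> with FIRST {p}; in <D>->r <D> <D> (occurrence 1), <D> is followed by <D> with FIRST {epsilon, p, r}; in <D>->r <D> <D> (occurrence 1), the suffix after <D> is nullable (adds nothing new); in <D>->r <D> <D> (occurrence 2), the suffix after <D> is empty (adds nothing new). Thus FOLLOW(<D>) = {p, r, t}.
FOLLOW(<C>): in <S>-><C> <D> t, <C> is followed by <D> t with FIRST {p, r, t}; in <C>-><F> <C>, the suffix after <C> is empty (adds nothing new); in <F>->p <C> <C> (occurrence 1), <C> is followed by <C> with FIRST {epsilon, p, r}; in <F>->p <C> <C> (occurrence 1), the suffix after <C> is nullable, so FOLLOW(<C>) ⊇ FOLLOW(<F>) = {$, p, r, t}; in <F>->p <C> <C> (occurrence 2), the suffix after <C> is empty, so FOLLOW(<C>) ⊇ FOLLOW(<F>) = {$, p, r, t}. Thus FOLLOW(<C>) = {$, p, r, t}.
FOLLOW(<F>): in <S>-><D> p <F>, the suffix after <F> is empty, so FOLLOW(<F>) ⊇ FOLLOW(<S>) = {$, r}; in <S>->t p <F> p, <F> is followed by p with FIRST {p}; in <C>-><F> <C>, <F> is followed by <C> with FIRST {epsilon, p, r}; in <C>-><F> <C>, the suffix after <F> is nullable, so FOLLOW(<F>) ⊇ FOLLOW(<C>) = {$, p, r, t}. Thus FOLLOW(<F>) = {$, p, r, t}.

{$, p, r, t}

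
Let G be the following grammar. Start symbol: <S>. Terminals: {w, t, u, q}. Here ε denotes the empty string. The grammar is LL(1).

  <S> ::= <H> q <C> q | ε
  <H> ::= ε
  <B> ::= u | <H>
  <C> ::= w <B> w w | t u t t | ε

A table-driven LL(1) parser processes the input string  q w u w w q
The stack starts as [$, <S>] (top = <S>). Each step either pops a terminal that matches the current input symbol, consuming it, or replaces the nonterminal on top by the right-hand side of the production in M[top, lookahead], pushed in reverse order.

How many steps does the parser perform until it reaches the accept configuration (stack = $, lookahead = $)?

step 1: stack=$ <S>  input=q w u w w q $  — expand <S> ::= <H> q <C> q
step 2: stack=$ q <C> q <H>  input=q w u w w q $  — expand <H> ::= ε
step 3: stack=$ q <C> q  input=q w u w w q $  — match q
step 4: stack=$ q <C>  input=w u w w q $  — expand <C> ::= w <B> w w
step 5: stack=$ q w w <B> w  input=w u w w q $  — match w
step 6: stack=$ q w w <B>  input=u w w q $  — expand <B> ::= u
step 7: stack=$ q w w u  input=u w w q $  — match u
step 8: stack=$ q w w  input=w w q $  — match w
step 9: stack=$ q w  input=w q $  — match w
step 10: stack=$ q  input=q $  — match q
Accept reached after 10 steps.

10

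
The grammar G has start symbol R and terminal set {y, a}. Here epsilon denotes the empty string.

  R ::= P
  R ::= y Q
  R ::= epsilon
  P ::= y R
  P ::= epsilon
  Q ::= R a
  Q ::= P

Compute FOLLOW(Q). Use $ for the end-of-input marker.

{$, a}

FIRST(P) = {epsilon, y}
FIRST(R) = {epsilon, y}  (via P)
FIRST(Q) = {epsilon, a, y}  (via R a, P)
FOLLOW(R) includes $ since R is the start symbol.
FOLLOW(R): in P::=y R, the suffix after R is empty, so FOLLOW(R) ⊇ FOLLOW(P) = {$, a}; in Q::=R a, R is followed by a with FIRST {a}. Thus FOLLOW(R) = {$, a}.
FOLLOW(Q): in R::=y Q, the suffix after Q is empty, so FOLLOW(Q) ⊇ FOLLOW(R) = {$, a}. Thus FOLLOW(Q) = {$, a}.
FOLLOW(P): in R::=P, the suffix after P is empty, so FOLLOW(P) ⊇ FOLLOW(R) = {$, a}; in Q::=P, the suffix after P is empty, so FOLLOW(P) ⊇ FOLLOW(Q) = {$, a}. Thus FOLLOW(P) = {$, a}.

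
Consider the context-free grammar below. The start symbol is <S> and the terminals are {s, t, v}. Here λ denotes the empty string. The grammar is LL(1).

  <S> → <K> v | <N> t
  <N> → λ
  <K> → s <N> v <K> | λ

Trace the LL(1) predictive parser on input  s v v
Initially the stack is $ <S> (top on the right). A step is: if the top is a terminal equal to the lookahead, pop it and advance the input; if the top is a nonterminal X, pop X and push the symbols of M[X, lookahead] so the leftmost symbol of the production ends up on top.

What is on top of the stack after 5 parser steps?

     Stack            Input    Action
  1  $ <S>            s v v $  expand <S> → <K> v
  2  $ v <K>          s v v $  expand <K> → s <N> v <K>
  3  $ v <K> v <N> s  s v v $  match s
  4  $ v <K> v <N>    v v $    expand <N> → λ
  5  $ v <K> v        v v $    match v
Stack after step 5: $ v <K> (top = <K>).

<K>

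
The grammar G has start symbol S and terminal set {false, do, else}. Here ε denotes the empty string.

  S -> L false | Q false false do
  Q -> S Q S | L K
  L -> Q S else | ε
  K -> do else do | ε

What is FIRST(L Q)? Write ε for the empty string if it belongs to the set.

{ε, do, false}

FIRST(K) = {ε, do}
FIRST(S) = {do, false}  (via L false, Q false false do)
FIRST(Q) = {ε, do, false}  (via S Q S, L K)
FIRST(L) = {ε, do, false}  (via Q S else)
FIRST(L Q): take FIRST of each symbol in turn, carrying on past any symbol whose FIRST contains ε; result {ε, do, false}.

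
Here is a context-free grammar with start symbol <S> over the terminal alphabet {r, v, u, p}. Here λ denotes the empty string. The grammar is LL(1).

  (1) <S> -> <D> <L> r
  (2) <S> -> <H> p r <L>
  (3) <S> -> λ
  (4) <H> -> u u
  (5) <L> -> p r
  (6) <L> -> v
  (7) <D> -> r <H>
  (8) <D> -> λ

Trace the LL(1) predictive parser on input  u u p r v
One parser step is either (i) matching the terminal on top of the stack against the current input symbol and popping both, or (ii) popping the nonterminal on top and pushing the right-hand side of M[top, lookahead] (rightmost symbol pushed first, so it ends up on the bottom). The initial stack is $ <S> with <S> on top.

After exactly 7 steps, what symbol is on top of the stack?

v

     Stack          Input        Action
  1  $ <S>          u u p r v $  expand <S> -> <H> p r <L>
  2  $ <L> r p <H>  u u p r v $  expand <H> -> u u
  3  $ <L> r p u u  u u p r v $  match u
  4  $ <L> r p u    u p r v $    match u
  5  $ <L> r p      p r v $      match p
  6  $ <L> r        r v $        match r
  7  $ <L>          v $          expand <L> -> v
Stack after step 7: $ v (top = v).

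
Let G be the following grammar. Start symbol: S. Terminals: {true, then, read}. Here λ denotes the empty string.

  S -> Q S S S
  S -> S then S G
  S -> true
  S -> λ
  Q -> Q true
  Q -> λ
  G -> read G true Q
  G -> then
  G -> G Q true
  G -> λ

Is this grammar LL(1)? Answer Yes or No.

No

FIRST(S) = {λ, then, true}
FIRST(Q) = {λ, true}
FIRST(G) = {λ, read, then, true}
FOLLOW(S) = {$, read, then, true}
FOLLOW(Q) = {$, read, then, true}
FOLLOW(G) = {$, read, then, true}
Cell M[G, read] receives both G -> read G true Q and G -> G Q true and G -> λ — the grammar is not LL(1).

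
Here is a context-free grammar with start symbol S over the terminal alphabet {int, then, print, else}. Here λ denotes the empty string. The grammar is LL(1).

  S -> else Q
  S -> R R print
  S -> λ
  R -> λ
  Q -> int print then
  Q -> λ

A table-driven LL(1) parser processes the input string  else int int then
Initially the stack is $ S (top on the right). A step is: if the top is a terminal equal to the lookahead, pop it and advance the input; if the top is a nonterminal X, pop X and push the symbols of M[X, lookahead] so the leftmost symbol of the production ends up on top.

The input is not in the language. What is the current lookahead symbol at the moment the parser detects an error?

int

step 1: stack=$ S  input=else int int then $  — expand S -> else Q
step 2: stack=$ Q else  input=else int int then $  — match else
step 3: stack=$ Q  input=int int then $  — expand Q -> int print then
step 4: stack=$ then print int  input=int int then $  — match int
step 5: stack=$ then print  input=int then $  — error: top is terminal print but lookahead is int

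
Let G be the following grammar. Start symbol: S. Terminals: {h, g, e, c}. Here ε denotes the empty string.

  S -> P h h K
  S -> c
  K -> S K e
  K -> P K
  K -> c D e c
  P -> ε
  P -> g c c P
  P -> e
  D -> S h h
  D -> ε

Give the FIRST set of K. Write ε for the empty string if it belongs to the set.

{c, e, g, h}

FIRST(P): from P->ε we get {ε}; from P->g c c P we get {g}; from P->e we get {e}. So FIRST(P) = {ε, e, g}.
FIRST(S): from S->P h h K we get {e, g, h}; from S->c we get {c}. So FIRST(S) = {c, e, g, h}.
FIRST(K): from K->S K e we get {c, e, g, h}; from K->P K we get {c, e, g, h}; from K->c D e c we get {c}. So FIRST(K) = {c, e, g, h}.
FIRST(D): from D->S h h we get {c, e, g, h}; from D->ε we get {ε}. So FIRST(D) = {ε, c, e, g, h}.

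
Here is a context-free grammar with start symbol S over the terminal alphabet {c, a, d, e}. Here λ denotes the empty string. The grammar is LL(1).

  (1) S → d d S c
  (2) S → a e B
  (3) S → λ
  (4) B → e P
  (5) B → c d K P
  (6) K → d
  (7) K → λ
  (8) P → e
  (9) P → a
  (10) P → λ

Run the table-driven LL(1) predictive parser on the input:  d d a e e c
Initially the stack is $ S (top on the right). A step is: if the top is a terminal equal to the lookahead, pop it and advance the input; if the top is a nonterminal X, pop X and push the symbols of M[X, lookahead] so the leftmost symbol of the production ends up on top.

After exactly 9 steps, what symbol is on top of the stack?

step 1: stack=$ S  input=d d a e e c $  — expand S → d d S c
step 2: stack=$ c S d d  input=d d a e e c $  — match d
step 3: stack=$ c S d  input=d a e e c $  — match d
step 4: stack=$ c S  input=a e e c $  — expand S → a e B
step 5: stack=$ c B e a  input=a e e c $  — match a
step 6: stack=$ c B e  input=e e c $  — match e
step 7: stack=$ c B  input=e c $  — expand B → e P
step 8: stack=$ c P e  input=e c $  — match e
step 9: stack=$ c P  input=c $  — expand P → λ
Stack after step 9: $ c (top = c).

c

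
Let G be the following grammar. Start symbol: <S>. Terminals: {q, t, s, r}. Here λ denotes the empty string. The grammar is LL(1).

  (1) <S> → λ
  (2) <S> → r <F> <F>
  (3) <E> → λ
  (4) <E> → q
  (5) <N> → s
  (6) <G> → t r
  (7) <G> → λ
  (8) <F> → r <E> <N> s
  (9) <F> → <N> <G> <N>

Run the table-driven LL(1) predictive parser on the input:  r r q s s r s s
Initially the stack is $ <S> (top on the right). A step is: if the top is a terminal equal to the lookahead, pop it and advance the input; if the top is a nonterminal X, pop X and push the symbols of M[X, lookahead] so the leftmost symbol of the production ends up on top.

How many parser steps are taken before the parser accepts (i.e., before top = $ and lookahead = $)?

step 1: stack=$ <S>  input=r r q s s r s s $  — expand <S> → r <F> <F>
step 2: stack=$ <F> <F> r  input=r r q s s r s s $  — match r
step 3: stack=$ <F> <F>  input=r q s s r s s $  — expand <F> → r <E> <N> s
step 4: stack=$ <F> s <N> <E> r  input=r q s s r s s $  — match r
step 5: stack=$ <F> s <N> <E>  input=q s s r s s $  — expand <E> → q
step 6: stack=$ <F> s <N> q  input=q s s r s s $  — match q
step 7: stack=$ <F> s <N>  input=s s r s s $  — expand <N> → s
step 8: stack=$ <F> s s  input=s s r s s $  — match s
step 9: stack=$ <F> s  input=s r s s $  — match s
step 10: stack=$ <F>  input=r s s $  — expand <F> → r <E> <N> s
step 11: stack=$ s <N> <E> r  input=r s s $  — match r
step 12: stack=$ s <N> <E>  input=s s $  — expand <E> → λ
step 13: stack=$ s <N>  input=s s $  — expand <N> → s
step 14: stack=$ s s  input=s s $  — match s
step 15: stack=$ s  input=s $  — match s
Accept reached after 15 steps.

15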